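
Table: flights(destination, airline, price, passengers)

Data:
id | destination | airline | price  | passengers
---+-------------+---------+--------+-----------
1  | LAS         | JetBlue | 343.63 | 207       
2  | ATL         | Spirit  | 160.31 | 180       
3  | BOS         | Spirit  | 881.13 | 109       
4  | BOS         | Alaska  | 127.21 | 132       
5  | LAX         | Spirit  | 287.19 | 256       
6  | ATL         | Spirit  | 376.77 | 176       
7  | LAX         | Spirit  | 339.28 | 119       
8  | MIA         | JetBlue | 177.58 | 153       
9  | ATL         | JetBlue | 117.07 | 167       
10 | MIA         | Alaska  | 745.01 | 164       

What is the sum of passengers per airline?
SELECT airline, SUM(passengers) as result
FROM flights
GROUP BY airline

Result:
  Alaska: 296
  JetBlue: 527
  Spirit: 840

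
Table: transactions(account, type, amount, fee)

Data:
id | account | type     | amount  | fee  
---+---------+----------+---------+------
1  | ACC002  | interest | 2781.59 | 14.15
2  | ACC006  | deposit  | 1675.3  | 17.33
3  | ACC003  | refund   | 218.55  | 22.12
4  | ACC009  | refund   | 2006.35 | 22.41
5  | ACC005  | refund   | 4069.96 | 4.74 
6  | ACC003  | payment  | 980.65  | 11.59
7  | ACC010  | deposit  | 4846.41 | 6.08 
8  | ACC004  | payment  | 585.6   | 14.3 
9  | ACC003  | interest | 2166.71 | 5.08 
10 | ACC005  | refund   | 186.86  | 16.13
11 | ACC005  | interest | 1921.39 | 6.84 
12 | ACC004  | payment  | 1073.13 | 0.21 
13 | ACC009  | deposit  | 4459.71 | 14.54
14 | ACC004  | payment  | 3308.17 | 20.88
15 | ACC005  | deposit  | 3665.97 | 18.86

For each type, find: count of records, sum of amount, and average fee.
SELECT type,
       COUNT(*) as cnt,
       SUM(amount) as total_amount,
       AVG(fee) as avg_fee
FROM transactions
GROUP BY type

Result:
  deposit: 4 records, 14647.39 total amount, 14.20 avg fee
  interest: 3 records, 6869.69 total amount, 8.69 avg fee
  payment: 4 records, 5947.55 total amount, 11.75 avg fee
  refund: 4 records, 6481.72 total amount, 16.35 avg fee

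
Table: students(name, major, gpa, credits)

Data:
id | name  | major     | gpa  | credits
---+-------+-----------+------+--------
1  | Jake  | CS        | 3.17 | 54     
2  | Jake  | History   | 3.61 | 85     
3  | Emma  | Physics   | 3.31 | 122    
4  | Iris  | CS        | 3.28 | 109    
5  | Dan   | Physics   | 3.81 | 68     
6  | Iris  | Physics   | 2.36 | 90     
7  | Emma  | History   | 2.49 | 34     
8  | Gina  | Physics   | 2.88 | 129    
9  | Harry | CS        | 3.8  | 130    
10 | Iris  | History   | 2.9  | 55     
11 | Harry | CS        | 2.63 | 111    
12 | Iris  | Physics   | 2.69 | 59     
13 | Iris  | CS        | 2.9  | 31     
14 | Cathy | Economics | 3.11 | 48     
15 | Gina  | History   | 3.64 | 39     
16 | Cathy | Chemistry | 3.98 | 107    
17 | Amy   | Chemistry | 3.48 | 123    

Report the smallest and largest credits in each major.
SELECT major, MIN(credits), MAX(credits)
FROM students
GROUP BY major

Result:
  CS: min=31, max=130
  Chemistry: min=107, max=123
  Economics: min=48, max=48
  History: min=34, max=85
  Physics: min=59, max=129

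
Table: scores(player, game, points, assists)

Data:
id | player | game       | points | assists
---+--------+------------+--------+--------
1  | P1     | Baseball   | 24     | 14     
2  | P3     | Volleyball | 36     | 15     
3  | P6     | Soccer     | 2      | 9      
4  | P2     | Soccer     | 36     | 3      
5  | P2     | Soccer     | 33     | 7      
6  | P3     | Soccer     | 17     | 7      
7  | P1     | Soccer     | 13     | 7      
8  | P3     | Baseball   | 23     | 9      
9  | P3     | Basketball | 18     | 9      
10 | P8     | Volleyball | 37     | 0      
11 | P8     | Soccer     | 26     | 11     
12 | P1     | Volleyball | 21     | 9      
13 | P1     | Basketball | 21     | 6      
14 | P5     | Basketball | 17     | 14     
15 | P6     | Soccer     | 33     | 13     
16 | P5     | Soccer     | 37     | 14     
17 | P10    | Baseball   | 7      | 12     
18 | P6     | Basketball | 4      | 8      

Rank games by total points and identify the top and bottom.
SELECT game, SUM(points)
FROM scores
GROUP BY game
ORDER BY SUM(points)

All groups:
  Baseball: 54
  Basketball: 60
  Volleyball: 94
  Soccer: 197

Highest: Soccer (197)
Lowest: Baseball (54)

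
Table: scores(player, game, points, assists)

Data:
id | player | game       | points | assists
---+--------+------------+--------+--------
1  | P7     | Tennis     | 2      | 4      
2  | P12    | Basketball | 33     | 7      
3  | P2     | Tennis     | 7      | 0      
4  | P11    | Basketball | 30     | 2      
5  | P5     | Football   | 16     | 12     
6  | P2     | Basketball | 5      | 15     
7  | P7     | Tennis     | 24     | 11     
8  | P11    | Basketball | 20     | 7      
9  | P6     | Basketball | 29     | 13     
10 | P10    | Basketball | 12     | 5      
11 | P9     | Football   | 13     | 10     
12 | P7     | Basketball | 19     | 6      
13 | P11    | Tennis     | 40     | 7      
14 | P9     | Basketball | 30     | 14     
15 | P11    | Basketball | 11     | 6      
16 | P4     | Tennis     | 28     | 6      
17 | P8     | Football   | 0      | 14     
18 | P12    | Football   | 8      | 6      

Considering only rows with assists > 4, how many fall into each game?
SELECT game, COUNT(*)
FROM scores
WHERE assists > 4
GROUP BY game

Note: WHERE filters rows before grouping.

Result:
  Basketball: 8
  Football: 4
  Tennis: 3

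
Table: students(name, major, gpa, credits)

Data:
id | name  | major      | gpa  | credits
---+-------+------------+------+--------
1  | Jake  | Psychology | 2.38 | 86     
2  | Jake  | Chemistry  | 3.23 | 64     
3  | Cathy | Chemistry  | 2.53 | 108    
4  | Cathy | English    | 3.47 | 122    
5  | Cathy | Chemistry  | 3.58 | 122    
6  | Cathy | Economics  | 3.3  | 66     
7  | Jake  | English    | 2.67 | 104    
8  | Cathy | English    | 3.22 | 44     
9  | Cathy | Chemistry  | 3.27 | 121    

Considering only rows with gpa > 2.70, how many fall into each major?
SELECT major, COUNT(*)
FROM students
WHERE gpa > 2.70
GROUP BY major

Note: WHERE filters rows before grouping.

Result:
  Chemistry: 3
  Economics: 1
  English: 2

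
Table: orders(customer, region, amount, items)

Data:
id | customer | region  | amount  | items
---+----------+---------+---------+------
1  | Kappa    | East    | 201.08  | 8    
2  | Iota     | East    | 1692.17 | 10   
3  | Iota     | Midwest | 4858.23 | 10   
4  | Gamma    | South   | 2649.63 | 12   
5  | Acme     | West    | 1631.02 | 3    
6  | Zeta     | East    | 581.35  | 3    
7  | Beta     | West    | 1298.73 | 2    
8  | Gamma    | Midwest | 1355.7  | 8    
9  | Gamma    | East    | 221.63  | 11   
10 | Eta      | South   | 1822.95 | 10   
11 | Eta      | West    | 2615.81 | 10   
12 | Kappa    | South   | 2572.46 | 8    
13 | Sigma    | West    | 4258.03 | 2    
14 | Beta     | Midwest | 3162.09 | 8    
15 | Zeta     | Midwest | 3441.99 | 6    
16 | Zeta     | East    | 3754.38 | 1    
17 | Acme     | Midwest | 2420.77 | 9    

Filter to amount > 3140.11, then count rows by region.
SELECT region, COUNT(*)
FROM orders
WHERE amount > 3140.11
GROUP BY region

Note: WHERE filters rows before grouping.

Result:
  East: 1
  Midwest: 3
  West: 1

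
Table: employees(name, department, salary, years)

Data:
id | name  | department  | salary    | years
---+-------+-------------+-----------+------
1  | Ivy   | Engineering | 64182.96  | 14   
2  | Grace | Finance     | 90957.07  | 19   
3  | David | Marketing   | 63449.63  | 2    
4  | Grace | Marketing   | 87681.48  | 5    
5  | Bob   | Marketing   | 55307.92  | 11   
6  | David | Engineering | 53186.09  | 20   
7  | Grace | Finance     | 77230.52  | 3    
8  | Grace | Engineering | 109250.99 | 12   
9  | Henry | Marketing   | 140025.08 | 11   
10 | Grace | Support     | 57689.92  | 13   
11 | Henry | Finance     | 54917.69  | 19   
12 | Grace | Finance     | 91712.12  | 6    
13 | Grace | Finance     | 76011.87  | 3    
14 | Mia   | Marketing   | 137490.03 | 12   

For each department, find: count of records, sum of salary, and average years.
SELECT department,
       COUNT(*) as cnt,
       SUM(salary) as total_salary,
       AVG(years) as avg_years
FROM employees
GROUP BY department

Result:
  Engineering: 3 records, 226620.04 total salary, 15.33 avg years
  Finance: 5 records, 390829.27 total salary, 10.00 avg years
  Marketing: 5 records, 483954.14 total salary, 8.20 avg years
  Support: 1 records, 57689.92 total salary, 13.00 avg years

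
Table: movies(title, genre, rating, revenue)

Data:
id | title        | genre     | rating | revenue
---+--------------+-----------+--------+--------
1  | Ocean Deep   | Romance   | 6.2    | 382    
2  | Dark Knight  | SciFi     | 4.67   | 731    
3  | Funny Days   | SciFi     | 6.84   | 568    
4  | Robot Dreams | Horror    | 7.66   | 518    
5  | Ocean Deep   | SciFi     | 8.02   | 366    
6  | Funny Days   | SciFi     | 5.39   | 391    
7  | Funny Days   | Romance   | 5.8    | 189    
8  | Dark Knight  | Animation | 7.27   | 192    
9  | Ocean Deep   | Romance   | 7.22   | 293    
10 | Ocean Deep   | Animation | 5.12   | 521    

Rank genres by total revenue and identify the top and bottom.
SELECT genre, SUM(revenue)
FROM movies
GROUP BY genre
ORDER BY SUM(revenue)

All groups:
  Horror: 518
  Animation: 713
  Romance: 864
  SciFi: 2056

Highest: SciFi (2056)
Lowest: Horror (518)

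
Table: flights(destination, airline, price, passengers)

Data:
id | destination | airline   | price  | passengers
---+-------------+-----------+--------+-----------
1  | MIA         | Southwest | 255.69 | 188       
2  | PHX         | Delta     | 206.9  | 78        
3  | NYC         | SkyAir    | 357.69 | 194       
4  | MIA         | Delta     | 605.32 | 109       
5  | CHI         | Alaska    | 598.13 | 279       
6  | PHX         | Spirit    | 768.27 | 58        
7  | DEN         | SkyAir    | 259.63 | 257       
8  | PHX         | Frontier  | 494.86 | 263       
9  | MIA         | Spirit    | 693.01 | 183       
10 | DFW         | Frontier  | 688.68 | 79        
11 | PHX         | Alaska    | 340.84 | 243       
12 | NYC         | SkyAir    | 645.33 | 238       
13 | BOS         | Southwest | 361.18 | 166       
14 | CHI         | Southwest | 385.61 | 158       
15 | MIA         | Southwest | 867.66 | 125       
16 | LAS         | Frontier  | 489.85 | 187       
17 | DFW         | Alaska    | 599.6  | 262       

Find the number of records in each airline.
SELECT airline, COUNT(*) as count
FROM flights
GROUP BY airline

Result:
  Alaska: 3
  Delta: 2
  Frontier: 3
  SkyAir: 3
  Southwest: 4
  Spirit: 2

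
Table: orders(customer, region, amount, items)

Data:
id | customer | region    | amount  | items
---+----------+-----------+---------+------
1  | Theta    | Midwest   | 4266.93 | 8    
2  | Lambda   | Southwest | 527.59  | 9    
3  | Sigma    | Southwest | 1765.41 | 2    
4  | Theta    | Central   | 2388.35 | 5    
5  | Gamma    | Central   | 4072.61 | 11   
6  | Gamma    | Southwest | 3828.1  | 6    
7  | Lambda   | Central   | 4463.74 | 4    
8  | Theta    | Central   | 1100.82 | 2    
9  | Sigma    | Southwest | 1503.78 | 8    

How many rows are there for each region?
SELECT region, COUNT(*) as count
FROM orders
GROUP BY region

Result:
  Central: 4
  Midwest: 1
  Southwest: 4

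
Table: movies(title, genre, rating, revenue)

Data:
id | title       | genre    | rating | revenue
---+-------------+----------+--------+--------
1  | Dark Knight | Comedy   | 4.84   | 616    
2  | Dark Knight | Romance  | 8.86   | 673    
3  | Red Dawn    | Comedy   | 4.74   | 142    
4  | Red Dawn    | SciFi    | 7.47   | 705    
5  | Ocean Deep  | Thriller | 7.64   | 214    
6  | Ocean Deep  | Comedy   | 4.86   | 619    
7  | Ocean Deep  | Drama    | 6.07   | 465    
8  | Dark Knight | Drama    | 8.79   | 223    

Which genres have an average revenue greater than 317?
SELECT genre, AVG(revenue)
FROM movies
GROUP BY genre
HAVING AVG(revenue) > 317

Result:
  Comedy: avg=459.00
  Drama: avg=344.00
  Romance: avg=673.00
  SciFi: avg=705.00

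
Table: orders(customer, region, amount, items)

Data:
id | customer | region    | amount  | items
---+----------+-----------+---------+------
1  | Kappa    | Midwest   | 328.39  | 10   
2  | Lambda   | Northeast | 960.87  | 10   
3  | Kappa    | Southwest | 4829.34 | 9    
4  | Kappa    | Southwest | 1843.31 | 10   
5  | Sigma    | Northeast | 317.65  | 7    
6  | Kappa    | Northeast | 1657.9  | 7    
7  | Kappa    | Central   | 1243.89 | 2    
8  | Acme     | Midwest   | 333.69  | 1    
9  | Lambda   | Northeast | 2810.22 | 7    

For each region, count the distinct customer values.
SELECT region, COUNT(DISTINCT customer)
FROM orders
GROUP BY region

Result:
  Central: 1 distinct
  Midwest: 2 distinct
  Northeast: 3 distinct
  Southwest: 1 distinct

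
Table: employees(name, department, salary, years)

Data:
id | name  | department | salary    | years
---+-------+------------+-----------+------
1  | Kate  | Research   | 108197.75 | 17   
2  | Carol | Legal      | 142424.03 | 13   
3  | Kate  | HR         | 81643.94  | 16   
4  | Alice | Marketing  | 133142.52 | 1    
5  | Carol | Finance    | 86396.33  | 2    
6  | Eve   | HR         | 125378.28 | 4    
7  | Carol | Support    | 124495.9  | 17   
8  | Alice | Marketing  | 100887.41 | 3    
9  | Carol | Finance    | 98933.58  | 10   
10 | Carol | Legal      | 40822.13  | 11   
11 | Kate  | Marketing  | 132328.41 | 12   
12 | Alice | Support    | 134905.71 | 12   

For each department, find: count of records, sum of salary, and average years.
SELECT department,
       COUNT(*) as cnt,
       SUM(salary) as total_salary,
       AVG(years) as avg_years
FROM employees
GROUP BY department

Result:
  Finance: 2 records, 185329.91 total salary, 6.00 avg years
  HR: 2 records, 207022.22 total salary, 10.00 avg years
  Legal: 2 records, 183246.16 total salary, 12.00 avg years
  Marketing: 3 records, 366358.34 total salary, 5.33 avg years
  Research: 1 records, 108197.75 total salary, 17.00 avg years
  Support: 2 records, 259401.61 total salary, 14.50 avg years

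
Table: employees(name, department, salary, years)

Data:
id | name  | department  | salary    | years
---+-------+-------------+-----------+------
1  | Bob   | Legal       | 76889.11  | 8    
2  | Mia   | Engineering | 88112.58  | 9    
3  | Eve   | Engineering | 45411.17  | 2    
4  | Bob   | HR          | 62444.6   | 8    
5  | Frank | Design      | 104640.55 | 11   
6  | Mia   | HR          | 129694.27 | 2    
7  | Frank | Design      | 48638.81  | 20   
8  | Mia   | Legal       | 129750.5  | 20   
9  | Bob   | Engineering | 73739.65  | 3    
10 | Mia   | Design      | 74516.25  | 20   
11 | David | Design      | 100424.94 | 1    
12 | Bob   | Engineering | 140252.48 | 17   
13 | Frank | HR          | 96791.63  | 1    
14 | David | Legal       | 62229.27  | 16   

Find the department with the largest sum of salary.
SELECT department, SUM(salary) as val
FROM employees
GROUP BY department
ORDER BY val DESC
LIMIT 1

Result: Engineering with sum(salary) = 347515.88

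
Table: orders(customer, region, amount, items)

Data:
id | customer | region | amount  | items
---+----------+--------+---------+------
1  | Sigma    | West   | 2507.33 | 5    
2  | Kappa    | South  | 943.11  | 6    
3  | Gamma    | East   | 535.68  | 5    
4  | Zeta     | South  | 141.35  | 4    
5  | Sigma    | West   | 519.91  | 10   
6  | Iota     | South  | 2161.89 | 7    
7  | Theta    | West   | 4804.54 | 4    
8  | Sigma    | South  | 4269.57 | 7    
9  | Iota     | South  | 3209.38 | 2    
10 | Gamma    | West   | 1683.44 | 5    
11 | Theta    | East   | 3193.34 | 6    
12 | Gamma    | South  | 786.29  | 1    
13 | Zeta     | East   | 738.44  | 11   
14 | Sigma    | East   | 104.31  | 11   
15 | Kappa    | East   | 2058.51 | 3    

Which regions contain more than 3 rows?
SELECT region, COUNT(*) as cnt
FROM orders
GROUP BY region
HAVING COUNT(*) > 3

Result:
  East: 5
  South: 6
  West: 4

Note: HAVING filters groups after aggregation, WHERE filters rows before.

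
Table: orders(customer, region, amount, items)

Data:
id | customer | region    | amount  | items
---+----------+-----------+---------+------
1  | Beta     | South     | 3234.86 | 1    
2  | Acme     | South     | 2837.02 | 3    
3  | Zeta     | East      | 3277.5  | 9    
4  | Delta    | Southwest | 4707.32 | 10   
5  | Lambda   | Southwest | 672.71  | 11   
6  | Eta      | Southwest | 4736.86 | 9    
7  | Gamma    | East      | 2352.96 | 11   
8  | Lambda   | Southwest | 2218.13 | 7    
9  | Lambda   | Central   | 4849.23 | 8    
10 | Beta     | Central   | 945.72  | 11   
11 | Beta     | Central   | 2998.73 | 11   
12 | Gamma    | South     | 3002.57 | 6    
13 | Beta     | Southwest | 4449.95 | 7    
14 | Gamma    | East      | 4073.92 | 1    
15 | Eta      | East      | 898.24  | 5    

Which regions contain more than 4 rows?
SELECT region, COUNT(*) as cnt
FROM orders
GROUP BY region
HAVING COUNT(*) > 4

Result:
  Southwest: 5

Note: HAVING filters groups after aggregation, WHERE filters rows before.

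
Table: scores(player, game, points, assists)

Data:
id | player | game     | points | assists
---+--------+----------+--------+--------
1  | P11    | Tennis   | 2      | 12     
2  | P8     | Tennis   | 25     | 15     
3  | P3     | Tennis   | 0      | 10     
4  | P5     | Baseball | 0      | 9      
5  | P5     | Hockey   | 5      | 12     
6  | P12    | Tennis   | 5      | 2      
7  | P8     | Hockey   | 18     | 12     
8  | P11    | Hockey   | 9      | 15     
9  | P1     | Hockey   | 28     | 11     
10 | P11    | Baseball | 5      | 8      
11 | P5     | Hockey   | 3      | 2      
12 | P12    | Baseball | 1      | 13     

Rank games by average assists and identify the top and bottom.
SELECT game, AVG(assists)
FROM scores
GROUP BY game
ORDER BY AVG(assists)

All groups:
  Tennis: 9.75
  Baseball: 10.00
  Hockey: 10.40

Highest: Hockey (10.40)
Lowest: Tennis (9.75)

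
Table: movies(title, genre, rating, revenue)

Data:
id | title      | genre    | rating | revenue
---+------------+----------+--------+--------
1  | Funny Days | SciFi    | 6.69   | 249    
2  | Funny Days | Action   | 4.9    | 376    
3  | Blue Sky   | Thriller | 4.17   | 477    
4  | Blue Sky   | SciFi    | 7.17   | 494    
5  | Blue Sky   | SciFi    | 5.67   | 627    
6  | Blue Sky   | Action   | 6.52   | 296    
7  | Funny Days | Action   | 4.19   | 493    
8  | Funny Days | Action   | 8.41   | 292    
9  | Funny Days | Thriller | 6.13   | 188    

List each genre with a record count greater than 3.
SELECT genre, COUNT(*) as cnt
FROM movies
GROUP BY genre
HAVING COUNT(*) > 3

Result:
  Action: 4

Note: HAVING filters groups after aggregation, WHERE filters rows before.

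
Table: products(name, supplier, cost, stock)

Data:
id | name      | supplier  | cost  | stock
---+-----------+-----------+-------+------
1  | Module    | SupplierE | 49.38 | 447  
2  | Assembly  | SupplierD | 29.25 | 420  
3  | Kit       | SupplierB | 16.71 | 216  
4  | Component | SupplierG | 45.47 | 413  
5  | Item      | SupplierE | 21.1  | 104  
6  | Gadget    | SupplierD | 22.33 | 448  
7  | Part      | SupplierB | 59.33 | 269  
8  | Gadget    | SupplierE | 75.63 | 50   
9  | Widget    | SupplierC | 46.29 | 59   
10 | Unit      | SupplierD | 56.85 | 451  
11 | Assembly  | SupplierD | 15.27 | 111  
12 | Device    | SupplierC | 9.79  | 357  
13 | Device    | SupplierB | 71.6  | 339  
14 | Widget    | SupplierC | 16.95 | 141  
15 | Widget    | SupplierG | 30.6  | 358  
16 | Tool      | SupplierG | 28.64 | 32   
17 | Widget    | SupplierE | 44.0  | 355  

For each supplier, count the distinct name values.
SELECT supplier, COUNT(DISTINCT name)
FROM products
GROUP BY supplier

Result:
  SupplierB: 3 distinct
  SupplierC: 2 distinct
  SupplierD: 3 distinct
  SupplierE: 4 distinct
  SupplierG: 3 distinct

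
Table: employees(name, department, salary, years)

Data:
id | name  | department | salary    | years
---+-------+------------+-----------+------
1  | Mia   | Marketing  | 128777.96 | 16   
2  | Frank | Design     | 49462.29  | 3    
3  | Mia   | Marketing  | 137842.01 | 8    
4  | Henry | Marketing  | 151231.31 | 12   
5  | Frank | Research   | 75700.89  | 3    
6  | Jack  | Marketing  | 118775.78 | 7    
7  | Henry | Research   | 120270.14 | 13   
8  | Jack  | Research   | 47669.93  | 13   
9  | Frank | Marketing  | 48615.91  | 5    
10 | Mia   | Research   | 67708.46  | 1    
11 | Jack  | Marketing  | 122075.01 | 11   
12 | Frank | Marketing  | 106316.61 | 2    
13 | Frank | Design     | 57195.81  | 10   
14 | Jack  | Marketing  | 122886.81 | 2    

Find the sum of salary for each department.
SELECT department, SUM(salary) as result
FROM employees
GROUP BY department

Result:
  Design: 106658.10
  Marketing: 936521.40
  Research: 311349.42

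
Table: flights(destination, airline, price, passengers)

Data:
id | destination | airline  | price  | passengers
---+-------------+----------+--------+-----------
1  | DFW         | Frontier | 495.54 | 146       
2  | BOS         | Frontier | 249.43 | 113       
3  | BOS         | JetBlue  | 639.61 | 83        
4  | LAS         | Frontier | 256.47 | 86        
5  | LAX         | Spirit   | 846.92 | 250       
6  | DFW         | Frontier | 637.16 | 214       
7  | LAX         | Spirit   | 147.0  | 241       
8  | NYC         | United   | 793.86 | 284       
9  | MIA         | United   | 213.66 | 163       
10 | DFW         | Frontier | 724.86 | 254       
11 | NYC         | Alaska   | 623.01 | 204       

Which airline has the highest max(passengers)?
SELECT airline, MAX(passengers) as val
FROM flights
GROUP BY airline
ORDER BY val DESC
LIMIT 1

Result: United with max(passengers) = 284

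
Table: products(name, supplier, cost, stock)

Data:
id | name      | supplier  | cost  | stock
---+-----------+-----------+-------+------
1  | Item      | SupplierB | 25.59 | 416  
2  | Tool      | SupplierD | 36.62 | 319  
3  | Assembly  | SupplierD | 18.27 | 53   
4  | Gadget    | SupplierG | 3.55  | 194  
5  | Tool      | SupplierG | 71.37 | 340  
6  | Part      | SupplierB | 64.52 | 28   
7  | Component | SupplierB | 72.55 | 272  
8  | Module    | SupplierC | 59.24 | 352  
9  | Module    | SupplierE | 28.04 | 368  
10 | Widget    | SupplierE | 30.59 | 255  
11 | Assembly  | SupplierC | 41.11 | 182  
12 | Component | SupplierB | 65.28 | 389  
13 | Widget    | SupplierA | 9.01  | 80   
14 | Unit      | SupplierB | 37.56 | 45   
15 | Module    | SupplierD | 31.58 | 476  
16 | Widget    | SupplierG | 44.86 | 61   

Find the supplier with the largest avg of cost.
SELECT supplier, AVG(cost) as val
FROM products
GROUP BY supplier
ORDER BY val DESC
LIMIT 1

Result: SupplierB with avg(cost) = 53.10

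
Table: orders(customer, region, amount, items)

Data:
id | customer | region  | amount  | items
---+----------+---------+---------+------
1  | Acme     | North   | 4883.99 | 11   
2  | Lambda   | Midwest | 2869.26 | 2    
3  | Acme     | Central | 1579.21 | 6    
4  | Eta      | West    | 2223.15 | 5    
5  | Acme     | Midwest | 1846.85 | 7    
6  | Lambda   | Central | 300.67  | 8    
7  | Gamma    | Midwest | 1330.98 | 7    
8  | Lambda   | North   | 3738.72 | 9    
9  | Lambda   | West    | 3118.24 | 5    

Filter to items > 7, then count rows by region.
SELECT region, COUNT(*)
FROM orders
WHERE items > 7
GROUP BY region

Note: WHERE filters rows before grouping.

Result:
  Central: 1
  North: 2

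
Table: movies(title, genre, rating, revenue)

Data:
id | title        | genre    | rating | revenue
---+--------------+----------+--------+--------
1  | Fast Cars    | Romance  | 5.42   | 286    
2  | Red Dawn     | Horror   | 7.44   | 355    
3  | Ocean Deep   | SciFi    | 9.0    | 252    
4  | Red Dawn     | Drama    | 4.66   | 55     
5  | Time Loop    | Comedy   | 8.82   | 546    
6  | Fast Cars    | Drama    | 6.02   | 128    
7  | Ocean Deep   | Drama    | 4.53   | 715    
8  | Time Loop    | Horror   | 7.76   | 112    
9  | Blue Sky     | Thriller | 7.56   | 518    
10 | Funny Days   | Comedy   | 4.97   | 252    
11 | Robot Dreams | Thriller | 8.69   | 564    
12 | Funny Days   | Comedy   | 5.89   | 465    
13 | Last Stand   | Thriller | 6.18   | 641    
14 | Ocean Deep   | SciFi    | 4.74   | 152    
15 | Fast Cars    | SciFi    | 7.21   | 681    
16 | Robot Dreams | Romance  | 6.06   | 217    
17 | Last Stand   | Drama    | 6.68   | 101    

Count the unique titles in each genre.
SELECT genre, COUNT(DISTINCT title)
FROM movies
GROUP BY genre

Result:
  Comedy: 2 distinct
  Drama: 4 distinct
  Horror: 2 distinct
  Romance: 2 distinct
  SciFi: 2 distinct
  Thriller: 3 distinct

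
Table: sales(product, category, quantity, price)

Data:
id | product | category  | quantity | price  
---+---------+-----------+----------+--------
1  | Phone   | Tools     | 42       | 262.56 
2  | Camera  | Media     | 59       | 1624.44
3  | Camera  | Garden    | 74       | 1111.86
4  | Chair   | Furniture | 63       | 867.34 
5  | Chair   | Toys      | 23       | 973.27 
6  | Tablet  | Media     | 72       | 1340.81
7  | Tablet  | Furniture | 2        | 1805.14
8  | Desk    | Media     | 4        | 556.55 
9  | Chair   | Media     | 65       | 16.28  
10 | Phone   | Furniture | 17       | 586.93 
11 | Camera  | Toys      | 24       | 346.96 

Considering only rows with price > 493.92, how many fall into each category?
SELECT category, COUNT(*)
FROM sales
WHERE price > 493.92
GROUP BY category

Note: WHERE filters rows before grouping.

Result:
  Furniture: 3
  Garden: 1
  Media: 3
  Toys: 1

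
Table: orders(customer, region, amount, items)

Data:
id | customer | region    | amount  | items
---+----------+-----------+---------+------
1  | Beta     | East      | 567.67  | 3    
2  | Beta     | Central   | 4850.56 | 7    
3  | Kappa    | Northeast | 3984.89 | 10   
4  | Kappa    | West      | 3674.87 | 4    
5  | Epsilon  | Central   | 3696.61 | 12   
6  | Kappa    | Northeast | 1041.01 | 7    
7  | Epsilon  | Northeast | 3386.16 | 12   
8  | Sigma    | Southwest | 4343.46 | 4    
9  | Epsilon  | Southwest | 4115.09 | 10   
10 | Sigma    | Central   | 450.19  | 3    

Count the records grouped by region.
SELECT region, COUNT(*) as count
FROM orders
GROUP BY region

Result:
  Central: 3
  East: 1
  Northeast: 3
  Southwest: 2
  West: 1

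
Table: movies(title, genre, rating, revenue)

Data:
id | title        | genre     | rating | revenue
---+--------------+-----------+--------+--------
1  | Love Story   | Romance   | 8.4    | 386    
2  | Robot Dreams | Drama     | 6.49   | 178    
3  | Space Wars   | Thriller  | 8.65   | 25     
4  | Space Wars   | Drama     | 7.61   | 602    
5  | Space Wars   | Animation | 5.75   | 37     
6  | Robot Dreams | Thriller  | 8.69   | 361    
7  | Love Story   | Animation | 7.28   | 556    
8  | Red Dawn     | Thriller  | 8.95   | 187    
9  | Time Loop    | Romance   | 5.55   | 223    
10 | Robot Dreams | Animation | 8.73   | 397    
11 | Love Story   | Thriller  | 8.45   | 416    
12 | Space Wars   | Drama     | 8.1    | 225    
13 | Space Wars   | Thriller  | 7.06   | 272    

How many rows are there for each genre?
SELECT genre, COUNT(*) as count
FROM movies
GROUP BY genre

Result:
  Animation: 3
  Drama: 3
  Romance: 2
  Thriller: 5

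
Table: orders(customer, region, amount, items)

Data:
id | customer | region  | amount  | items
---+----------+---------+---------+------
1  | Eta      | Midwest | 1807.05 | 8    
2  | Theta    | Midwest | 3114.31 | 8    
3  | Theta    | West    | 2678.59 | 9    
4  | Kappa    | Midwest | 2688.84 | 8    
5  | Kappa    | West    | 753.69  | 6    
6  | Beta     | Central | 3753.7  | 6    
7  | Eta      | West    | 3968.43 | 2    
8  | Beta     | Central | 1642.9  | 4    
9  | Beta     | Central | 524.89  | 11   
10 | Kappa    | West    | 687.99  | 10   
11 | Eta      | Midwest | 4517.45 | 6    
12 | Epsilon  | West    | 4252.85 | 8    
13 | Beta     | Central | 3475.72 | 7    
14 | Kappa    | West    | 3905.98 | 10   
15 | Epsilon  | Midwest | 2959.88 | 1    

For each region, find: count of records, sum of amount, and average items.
SELECT region,
       COUNT(*) as cnt,
       SUM(amount) as total_amount,
       AVG(items) as avg_items
FROM orders
GROUP BY region

Result:
  Central: 4 records, 9397.21 total amount, 7.00 avg items
  Midwest: 5 records, 15087.53 total amount, 6.20 avg items
  West: 6 records, 16247.53 total amount, 7.50 avg items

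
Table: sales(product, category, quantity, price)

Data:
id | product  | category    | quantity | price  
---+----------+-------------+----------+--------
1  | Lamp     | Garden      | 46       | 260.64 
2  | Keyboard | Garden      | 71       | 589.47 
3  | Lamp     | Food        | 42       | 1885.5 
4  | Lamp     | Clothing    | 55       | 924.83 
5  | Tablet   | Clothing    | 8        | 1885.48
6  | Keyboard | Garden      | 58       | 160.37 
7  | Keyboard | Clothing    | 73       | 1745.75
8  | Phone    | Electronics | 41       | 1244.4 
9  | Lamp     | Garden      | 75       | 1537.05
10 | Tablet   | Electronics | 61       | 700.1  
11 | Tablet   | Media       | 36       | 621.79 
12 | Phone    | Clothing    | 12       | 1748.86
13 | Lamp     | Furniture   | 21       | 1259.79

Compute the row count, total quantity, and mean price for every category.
SELECT category,
       COUNT(*) as cnt,
       SUM(quantity) as total_quantity,
       AVG(price) as avg_price
FROM sales
GROUP BY category

Result:
  Clothing: 4 records, 148 total quantity, 1576.23 avg price
  Electronics: 2 records, 102 total quantity, 972.25 avg price
  Food: 1 records, 42 total quantity, 1885.50 avg price
  Furniture: 1 records, 21 total quantity, 1259.79 avg price
  Garden: 4 records, 250 total quantity, 636.88 avg price
  Media: 1 records, 36 total quantity, 621.79 avg price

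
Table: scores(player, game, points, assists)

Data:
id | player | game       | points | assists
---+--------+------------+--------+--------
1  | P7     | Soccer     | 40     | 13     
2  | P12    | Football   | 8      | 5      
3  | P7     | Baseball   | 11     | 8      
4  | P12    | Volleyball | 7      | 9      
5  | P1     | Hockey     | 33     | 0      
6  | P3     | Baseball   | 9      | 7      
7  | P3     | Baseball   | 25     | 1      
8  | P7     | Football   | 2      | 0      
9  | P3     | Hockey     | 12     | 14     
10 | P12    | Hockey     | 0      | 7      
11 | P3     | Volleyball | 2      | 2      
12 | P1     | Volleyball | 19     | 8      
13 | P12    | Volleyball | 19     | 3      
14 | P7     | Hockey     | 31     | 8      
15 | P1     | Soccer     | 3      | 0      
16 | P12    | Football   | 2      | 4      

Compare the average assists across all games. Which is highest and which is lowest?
SELECT game, AVG(assists)
FROM scores
GROUP BY game
ORDER BY AVG(assists)

All groups:
  Football: 3.00
  Baseball: 5.33
  Volleyball: 5.50
  Soccer: 6.50
  Hockey: 7.25

Highest: Hockey (7.25)
Lowest: Football (3.00)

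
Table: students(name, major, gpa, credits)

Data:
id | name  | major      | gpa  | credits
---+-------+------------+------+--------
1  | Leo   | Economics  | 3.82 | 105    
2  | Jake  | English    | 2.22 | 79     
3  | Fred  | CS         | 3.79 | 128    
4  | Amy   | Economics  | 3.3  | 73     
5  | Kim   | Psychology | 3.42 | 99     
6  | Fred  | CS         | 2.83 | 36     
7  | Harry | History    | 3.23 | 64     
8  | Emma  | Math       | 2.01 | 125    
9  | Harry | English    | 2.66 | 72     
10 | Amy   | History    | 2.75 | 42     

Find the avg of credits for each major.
SELECT major, AVG(credits) as result
FROM students
GROUP BY major

Result:
  CS: 82.00
  Economics: 89.00
  English: 75.50
  History: 53.00
  Math: 125.00
  Psychology: 99.00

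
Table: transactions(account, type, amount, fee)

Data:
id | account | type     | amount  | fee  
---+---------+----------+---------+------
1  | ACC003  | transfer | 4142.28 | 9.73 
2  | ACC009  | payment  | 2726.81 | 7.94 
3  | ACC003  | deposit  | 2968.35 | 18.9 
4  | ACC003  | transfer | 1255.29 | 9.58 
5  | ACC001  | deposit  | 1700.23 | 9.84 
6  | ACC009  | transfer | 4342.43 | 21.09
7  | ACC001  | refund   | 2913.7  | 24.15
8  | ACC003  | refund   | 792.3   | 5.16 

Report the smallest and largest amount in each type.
SELECT type, MIN(amount), MAX(amount)
FROM transactions
GROUP BY type

Result:
  deposit: min=1700.23, max=2968.35
  payment: min=2726.81, max=2726.81
  refund: min=792.30, max=2913.70
  transfer: min=1255.29, max=4342.43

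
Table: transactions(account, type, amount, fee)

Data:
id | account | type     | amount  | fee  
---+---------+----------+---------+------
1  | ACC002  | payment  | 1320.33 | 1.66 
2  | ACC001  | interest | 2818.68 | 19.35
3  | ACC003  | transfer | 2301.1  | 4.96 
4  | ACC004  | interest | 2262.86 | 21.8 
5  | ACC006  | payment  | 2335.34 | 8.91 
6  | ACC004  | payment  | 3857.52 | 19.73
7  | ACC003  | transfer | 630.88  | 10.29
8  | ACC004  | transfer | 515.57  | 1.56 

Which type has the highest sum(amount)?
SELECT type, SUM(amount) as val
FROM transactions
GROUP BY type
ORDER BY val DESC
LIMIT 1

Result: payment with sum(amount) = 7513.19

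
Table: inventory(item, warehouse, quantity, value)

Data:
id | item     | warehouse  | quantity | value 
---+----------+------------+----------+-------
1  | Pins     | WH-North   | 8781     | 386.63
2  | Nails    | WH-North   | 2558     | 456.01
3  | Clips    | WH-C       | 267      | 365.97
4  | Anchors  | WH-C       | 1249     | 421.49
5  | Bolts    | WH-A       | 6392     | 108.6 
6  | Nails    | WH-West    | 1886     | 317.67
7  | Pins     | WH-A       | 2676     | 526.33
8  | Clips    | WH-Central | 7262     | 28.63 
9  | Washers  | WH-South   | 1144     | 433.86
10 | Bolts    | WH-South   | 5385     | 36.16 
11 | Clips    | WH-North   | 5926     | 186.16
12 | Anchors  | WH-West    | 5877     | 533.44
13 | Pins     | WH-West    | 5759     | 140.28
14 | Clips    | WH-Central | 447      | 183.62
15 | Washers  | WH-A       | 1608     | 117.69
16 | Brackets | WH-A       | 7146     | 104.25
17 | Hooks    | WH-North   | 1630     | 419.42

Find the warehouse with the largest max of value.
SELECT warehouse, MAX(value) as val
FROM inventory
GROUP BY warehouse
ORDER BY val DESC
LIMIT 1

Result: WH-West with max(value) = 533.44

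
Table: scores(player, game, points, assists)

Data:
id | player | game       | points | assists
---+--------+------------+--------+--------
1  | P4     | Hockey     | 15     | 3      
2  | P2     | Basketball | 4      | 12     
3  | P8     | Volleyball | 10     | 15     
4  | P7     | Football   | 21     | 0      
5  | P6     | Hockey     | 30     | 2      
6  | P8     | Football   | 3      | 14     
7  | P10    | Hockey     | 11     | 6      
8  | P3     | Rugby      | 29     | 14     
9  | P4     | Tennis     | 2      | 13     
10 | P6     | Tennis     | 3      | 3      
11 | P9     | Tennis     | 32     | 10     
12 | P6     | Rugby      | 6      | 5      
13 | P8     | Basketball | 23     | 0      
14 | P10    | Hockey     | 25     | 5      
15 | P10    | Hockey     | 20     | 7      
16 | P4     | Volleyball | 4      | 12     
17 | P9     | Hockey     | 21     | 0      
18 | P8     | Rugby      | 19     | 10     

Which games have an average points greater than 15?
SELECT game, AVG(points)
FROM scores
GROUP BY game
HAVING AVG(points) > 15

Result:
  Hockey: avg=20.33
  Rugby: avg=18.00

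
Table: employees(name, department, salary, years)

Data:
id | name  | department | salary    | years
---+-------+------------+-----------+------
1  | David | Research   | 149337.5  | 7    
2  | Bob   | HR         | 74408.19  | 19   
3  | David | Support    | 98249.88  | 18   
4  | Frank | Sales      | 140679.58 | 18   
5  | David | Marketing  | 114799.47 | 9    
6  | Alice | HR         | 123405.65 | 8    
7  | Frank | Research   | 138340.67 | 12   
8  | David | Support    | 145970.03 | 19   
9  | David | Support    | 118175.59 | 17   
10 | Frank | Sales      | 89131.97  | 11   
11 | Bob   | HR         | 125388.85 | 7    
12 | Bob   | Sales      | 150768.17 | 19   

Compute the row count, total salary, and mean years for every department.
SELECT department,
       COUNT(*) as cnt,
       SUM(salary) as total_salary,
       AVG(years) as avg_years
FROM employees
GROUP BY department

Result:
  HR: 3 records, 323202.69 total salary, 11.33 avg years
  Marketing: 1 records, 114799.47 total salary, 9.00 avg years
  Research: 2 records, 287678.17 total salary, 9.50 avg years
  Sales: 3 records, 380579.72 total salary, 16.00 avg years
  Support: 3 records, 362395.50 total salary, 18.00 avg years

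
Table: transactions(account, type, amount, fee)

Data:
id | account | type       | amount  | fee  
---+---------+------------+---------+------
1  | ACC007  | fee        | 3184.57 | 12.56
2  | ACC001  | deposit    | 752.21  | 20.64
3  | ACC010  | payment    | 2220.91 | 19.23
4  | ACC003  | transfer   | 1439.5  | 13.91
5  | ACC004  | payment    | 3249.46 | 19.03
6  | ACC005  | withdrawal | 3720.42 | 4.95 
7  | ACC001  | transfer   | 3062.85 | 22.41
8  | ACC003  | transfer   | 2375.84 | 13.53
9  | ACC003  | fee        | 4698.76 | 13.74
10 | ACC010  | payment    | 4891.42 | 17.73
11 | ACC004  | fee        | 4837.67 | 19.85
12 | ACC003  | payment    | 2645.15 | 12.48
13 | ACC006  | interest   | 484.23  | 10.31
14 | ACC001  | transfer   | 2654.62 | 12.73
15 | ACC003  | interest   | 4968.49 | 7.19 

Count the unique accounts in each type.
SELECT type, COUNT(DISTINCT account)
FROM transactions
GROUP BY type

Result:
  deposit: 1 distinct
  fee: 3 distinct
  interest: 2 distinct
  payment: 3 distinct
  transfer: 2 distinct
  withdrawal: 1 distinct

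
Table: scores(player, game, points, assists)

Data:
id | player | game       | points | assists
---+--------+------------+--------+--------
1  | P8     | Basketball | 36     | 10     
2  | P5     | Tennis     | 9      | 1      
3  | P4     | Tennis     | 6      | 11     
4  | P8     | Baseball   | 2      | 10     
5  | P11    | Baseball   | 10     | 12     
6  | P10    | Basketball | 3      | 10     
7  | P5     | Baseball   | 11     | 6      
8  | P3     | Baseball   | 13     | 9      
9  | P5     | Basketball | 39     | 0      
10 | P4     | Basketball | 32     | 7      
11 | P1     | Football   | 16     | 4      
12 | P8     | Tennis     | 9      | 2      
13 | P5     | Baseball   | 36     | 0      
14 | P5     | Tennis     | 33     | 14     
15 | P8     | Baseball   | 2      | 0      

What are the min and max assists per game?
SELECT game, MIN(assists), MAX(assists)
FROM scores
GROUP BY game

Result:
  Baseball: min=0, max=12
  Basketball: min=0, max=10
  Football: min=4, max=4
  Tennis: min=1, max=14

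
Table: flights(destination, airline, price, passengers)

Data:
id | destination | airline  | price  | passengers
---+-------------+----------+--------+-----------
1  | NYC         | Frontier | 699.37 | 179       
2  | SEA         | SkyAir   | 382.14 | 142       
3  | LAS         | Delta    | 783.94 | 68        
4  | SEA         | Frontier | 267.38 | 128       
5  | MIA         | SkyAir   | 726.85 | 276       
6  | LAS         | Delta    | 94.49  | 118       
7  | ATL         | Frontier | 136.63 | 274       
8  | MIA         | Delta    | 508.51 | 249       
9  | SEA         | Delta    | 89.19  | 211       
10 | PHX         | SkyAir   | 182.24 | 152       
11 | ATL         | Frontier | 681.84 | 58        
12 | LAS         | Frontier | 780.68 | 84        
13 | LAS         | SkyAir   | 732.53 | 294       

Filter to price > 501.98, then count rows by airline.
SELECT airline, COUNT(*)
FROM flights
WHERE price > 501.98
GROUP BY airline

Note: WHERE filters rows before grouping.

Result:
  Delta: 2
  Frontier: 3
  SkyAir: 2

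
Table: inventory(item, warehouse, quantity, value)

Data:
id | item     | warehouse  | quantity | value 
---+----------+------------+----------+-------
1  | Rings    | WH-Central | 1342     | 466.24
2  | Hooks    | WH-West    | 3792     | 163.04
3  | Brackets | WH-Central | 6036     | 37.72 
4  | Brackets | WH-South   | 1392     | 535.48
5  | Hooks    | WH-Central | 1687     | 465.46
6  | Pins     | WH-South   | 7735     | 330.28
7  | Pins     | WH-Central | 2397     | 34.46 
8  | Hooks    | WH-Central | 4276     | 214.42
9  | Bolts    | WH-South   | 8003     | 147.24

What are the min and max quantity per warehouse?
SELECT warehouse, MIN(quantity), MAX(quantity)
FROM inventory
GROUP BY warehouse

Result:
  WH-Central: min=1342, max=6036
  WH-South: min=1392, max=8003
  WH-West: min=3792, max=3792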